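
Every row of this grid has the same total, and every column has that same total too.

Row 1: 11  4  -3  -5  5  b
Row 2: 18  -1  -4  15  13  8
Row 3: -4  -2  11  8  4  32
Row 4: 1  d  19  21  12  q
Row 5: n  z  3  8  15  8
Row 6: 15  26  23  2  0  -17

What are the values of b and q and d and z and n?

Rows 2 and 3 both sum to 49, so that's the common total.
The known cells in column 1 total 41, leaving 49 − 41 = 8 for the blank.
The known cells in row 1 total 12, leaving 49 − 12 = 37 for the blank.
The known cells in row 5 total 42, leaving 49 − 42 = 7 for the blank.
The known cells in column 2 total 34, leaving 49 − 34 = 15 for the blank.
The known cells in row 4 total 68, leaving 49 − 68 = -19 for the blank.

b = 37, q = -19, d = 15, z = 7, n = 8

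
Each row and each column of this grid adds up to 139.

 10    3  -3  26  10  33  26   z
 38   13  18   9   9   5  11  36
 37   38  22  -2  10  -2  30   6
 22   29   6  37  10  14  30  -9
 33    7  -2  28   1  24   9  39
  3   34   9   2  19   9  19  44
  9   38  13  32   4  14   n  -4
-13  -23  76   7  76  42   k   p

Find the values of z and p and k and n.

z = 34, p = -7, k = -19, n = 33

Row 7 has 9 + 38 + 13 + 32 + 4 + 14 − 4 = 106; the blank must be 139 − 106 = 33.
Row 1 has 10 + 3 − 3 + 26 + 10 + 33 + 26 = 105; the blank must be 139 − 105 = 34.
Column 7 has 26 + 11 + 30 + 30 + 9 + 19 + 33 = 158; the blank must be 139 − 158 = -19.
Row 8 has -13 − 23 + 76 + 7 + 76 + 42 − 19 = 146; the blank must be 139 − 146 = -7.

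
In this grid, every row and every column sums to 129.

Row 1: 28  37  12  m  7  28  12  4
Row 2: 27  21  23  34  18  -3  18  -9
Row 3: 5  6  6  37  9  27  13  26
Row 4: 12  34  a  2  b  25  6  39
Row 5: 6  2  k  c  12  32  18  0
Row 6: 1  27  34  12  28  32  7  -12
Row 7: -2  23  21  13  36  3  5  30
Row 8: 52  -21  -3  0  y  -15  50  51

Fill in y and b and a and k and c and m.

y = 15, b = 4, a = 7, k = 29, c = 30, m = 1

Row 8 has 52 − 21 − 3 + 0 − 15 + 50 + 51 = 114; the blank must be 129 − 114 = 15.
Column 5 has 7 + 18 + 9 + 12 + 28 + 36 + 15 = 125; the blank must be 129 − 125 = 4.
Row 1 has 28 + 37 + 12 + 7 + 28 + 12 + 4 = 128; the blank must be 129 − 128 = 1.
Column 4 has 1 + 34 + 37 + 2 + 12 + 13 + 0 = 99; the blank must be 129 − 99 = 30.
Row 5 has 6 + 2 + 30 + 12 + 32 + 18 + 0 = 100; the blank must be 129 − 100 = 29.
Row 4 has 12 + 34 + 2 + 4 + 25 + 6 + 39 = 122; the blank must be 129 − 122 = 7.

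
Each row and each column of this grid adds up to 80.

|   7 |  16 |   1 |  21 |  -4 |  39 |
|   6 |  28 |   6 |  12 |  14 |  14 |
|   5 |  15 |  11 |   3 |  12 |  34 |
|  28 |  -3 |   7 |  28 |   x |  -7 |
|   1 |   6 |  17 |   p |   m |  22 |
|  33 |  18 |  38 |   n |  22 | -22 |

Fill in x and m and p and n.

x = 27, m = 9, p = 25, n = -9

Row 6: 33 + 18 + 38 + 22 − 22 = 89, so its missing entry is 80 − 89 = -9.
Row 4: 28 − 3 + 7 + 28 − 7 = 53, so its missing entry is 80 − 53 = 27.
Column 5: -4 + 14 + 12 + 27 + 22 = 71, so its missing entry is 80 − 71 = 9.
Row 5: 1 + 6 + 17 + 9 + 22 = 55, so its missing entry is 80 − 55 = 25.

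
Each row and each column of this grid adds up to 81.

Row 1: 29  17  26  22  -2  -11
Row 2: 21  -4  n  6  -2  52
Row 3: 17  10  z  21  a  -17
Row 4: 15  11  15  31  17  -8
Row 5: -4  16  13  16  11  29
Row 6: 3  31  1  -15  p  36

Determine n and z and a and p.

n = 8, z = 18, a = 32, p = 25

The known cells in row 2 total 73, leaving 81 − 73 = 8 for the blank.
The known cells in row 6 total 56, leaving 81 − 56 = 25 for the blank.
The known cells in column 5 total 49, leaving 81 − 49 = 32 for the blank.
The known cells in row 3 total 63, leaving 81 − 63 = 18 for the blank.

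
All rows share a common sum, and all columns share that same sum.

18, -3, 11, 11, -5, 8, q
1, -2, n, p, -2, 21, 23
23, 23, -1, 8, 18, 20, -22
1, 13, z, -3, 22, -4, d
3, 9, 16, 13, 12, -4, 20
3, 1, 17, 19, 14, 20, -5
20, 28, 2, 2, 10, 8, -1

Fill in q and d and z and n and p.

q = 29, d = 25, z = 15, n = 9, p = 19

Rows 3 and 5 both sum to 69, so that's the common total.
Row 1: 18 − 3 + 11 + 11 − 5 + 8 = 40, so its missing entry is 69 − 40 = 29.
Column 7: 29 + 23 − 22 + 20 − 5 − 1 = 44, so its missing entry is 69 − 44 = 25.
Row 4: 1 + 13 − 3 + 22 − 4 + 25 = 54, so its missing entry is 69 − 54 = 15.
Column 3: 11 − 1 + 15 + 16 + 17 + 2 = 60, so its missing entry is 69 − 60 = 9.
Row 2: 1 − 2 + 9 − 2 + 21 + 23 = 50, so its missing entry is 69 − 50 = 19.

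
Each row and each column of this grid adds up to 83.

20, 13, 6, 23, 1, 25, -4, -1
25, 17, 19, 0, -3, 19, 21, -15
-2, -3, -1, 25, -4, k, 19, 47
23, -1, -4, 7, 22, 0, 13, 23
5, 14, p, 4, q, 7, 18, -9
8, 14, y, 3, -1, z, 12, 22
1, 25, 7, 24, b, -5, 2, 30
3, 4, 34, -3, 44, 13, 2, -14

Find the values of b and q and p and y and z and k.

b = -1, q = 25, p = 19, y = 3, z = 22, k = 2

Row 7 has 1 + 25 + 7 + 24 − 5 + 2 + 30 = 84; the blank must be 83 − 84 = -1.
Column 5 has 1 − 3 − 4 + 22 − 1 − 1 + 44 = 58; the blank must be 83 − 58 = 25.
Row 5 has 5 + 14 + 4 + 25 + 7 + 18 − 9 = 64; the blank must be 83 − 64 = 19.
Row 3 has -2 − 3 − 1 + 25 − 4 + 19 + 47 = 81; the blank must be 83 − 81 = 2.
Column 6 has 25 + 19 + 2 + 0 + 7 − 5 + 13 = 61; the blank must be 83 − 61 = 22.
Row 6 has 8 + 14 + 3 − 1 + 22 + 12 + 22 = 80; the blank must be 83 − 80 = 3.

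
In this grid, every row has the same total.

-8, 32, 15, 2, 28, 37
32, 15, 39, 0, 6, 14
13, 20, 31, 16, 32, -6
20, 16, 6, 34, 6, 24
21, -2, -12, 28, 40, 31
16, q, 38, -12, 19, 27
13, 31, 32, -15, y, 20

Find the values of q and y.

The complete rows each total 106.
Row 6 is missing 106 − 88 = 18 (since 16 + 38 − 12 + 19 + 27 = 88).
Row 7 is missing 106 − 81 = 25 (since 13 + 31 + 32 − 15 + 20 = 81).

q = 18, y = 25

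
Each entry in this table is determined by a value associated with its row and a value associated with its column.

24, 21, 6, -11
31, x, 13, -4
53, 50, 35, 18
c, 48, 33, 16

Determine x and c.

The difference between any two rows is the same in every column — this is an addition table with the headers hidden.
Row 2 minus row 1 is 13 − 6 = 7, so its entry in column 2 is 21 + 7 = 28.
Row 4 minus row 1 is 33 − 6 = 27, so its entry in column 1 is 24 + 27 = 51.

x = 28, c = 51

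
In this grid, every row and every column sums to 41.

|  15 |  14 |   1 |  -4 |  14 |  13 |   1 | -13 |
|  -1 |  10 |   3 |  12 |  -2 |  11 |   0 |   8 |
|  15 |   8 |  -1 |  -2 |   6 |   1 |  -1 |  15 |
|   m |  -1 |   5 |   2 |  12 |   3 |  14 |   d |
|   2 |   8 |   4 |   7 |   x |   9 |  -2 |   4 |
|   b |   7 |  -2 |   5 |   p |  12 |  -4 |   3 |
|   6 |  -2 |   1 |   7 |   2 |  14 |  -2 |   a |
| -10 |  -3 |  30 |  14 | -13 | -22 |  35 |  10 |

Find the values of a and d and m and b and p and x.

a = 15, d = -1, m = 7, b = 7, p = 13, x = 9

The known cells in row 5 total 32, leaving 41 − 32 = 9 for the blank.
The known cells in column 5 total 28, leaving 41 − 28 = 13 for the blank.
The known cells in row 7 total 26, leaving 41 − 26 = 15 for the blank.
The known cells in column 8 total 42, leaving 41 − 42 = -1 for the blank.
The known cells in row 4 total 34, leaving 41 − 34 = 7 for the blank.
The known cells in row 6 total 34, leaving 41 − 34 = 7 for the blank.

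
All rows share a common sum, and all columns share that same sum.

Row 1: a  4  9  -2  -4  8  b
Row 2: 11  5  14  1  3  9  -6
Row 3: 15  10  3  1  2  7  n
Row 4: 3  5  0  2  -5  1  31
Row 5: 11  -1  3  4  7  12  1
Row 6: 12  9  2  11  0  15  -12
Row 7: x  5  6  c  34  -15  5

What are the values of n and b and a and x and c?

Rows 2 and 4 both sum to 37, so that's the common total.
The known cells in row 3 total 38, leaving 37 − 38 = -1 for the blank.
The known cells in column 7 total 18, leaving 37 − 18 = 19 for the blank.
The known cells in row 1 total 34, leaving 37 − 34 = 3 for the blank.
The known cells in column 1 total 55, leaving 37 − 55 = -18 for the blank.
The known cells in row 7 total 17, leaving 37 − 17 = 20 for the blank.

n = -1, b = 19, a = 3, x = -18, c = 20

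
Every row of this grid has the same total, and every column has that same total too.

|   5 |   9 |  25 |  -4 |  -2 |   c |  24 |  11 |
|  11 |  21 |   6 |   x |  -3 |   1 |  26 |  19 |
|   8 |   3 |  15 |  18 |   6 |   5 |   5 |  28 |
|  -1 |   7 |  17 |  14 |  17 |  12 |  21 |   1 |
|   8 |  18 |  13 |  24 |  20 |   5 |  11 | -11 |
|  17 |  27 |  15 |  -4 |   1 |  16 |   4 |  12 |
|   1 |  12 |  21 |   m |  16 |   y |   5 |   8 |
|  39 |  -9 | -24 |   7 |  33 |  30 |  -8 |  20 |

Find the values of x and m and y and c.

x = 7, m = 26, y = -1, c = 20

Rows 3 and 4 both sum to 88, so that's the common total.
Row 2: 11 + 21 + 6 − 3 + 1 + 26 + 19 = 81, so its missing entry is 88 − 81 = 7.
Column 4: -4 + 7 + 18 + 14 + 24 − 4 + 7 = 62, so its missing entry is 88 − 62 = 26.
Row 7: 1 + 12 + 21 + 26 + 16 + 5 + 8 = 89, so its missing entry is 88 − 89 = -1.
Row 1: 5 + 9 + 25 − 4 − 2 + 24 + 11 = 68, so its missing entry is 88 − 68 = 20.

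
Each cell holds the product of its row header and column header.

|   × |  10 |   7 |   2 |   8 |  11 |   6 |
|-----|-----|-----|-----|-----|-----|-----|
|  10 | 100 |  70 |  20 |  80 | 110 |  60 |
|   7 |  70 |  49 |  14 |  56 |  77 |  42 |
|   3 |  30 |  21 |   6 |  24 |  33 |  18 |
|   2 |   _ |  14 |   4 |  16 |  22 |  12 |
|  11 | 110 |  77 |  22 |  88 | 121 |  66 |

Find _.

20

2 × 10 = 20.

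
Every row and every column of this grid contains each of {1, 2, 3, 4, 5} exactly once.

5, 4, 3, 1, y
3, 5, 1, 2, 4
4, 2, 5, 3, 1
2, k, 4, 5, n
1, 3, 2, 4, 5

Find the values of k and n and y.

k = 1, n = 3, y = 2

For row 4, column 2: column 2 already has {2, 3, 4, 5}; that leaves 1.
For row 1, column 5: row 1 already has {1, 3, 4, 5}; that leaves 2.
For row 4, column 5: row 4 already has {1, 2, 4, 5}; that leaves 3.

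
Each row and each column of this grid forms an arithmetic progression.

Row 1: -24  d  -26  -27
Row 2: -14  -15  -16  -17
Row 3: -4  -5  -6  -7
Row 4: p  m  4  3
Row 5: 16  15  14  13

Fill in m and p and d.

m = 5, p = 6, d = -25

Along each row the entries change by -1 per step; down each column they change by 10.
Row 4: from 4 at column 3, stepping by -1 to column 2 gives 5.
Row 4: from 4 at column 3, stepping by -1 to column 1 gives 6.
Row 1: from -24 at column 1, stepping by -1 to column 2 gives -25.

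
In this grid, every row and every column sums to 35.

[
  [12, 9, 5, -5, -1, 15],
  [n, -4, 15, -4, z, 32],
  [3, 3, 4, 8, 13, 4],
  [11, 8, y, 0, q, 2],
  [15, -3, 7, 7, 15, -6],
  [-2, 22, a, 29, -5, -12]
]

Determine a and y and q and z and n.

Column 1: 12 + 3 + 11 + 15 − 2 = 39, so its missing entry is 35 − 39 = -4.
Row 2: -4 − 4 + 15 − 4 + 32 = 35, so its missing entry is 35 − 35 = 0.
Column 5: -1 + 0 + 13 + 15 − 5 = 22, so its missing entry is 35 − 22 = 13.
Row 4: 11 + 8 + 0 + 13 + 2 = 34, so its missing entry is 35 − 34 = 1.
Row 6: -2 + 22 + 29 − 5 − 12 = 32, so its missing entry is 35 − 32 = 3.

a = 3, y = 1, q = 13, z = 0, n = -4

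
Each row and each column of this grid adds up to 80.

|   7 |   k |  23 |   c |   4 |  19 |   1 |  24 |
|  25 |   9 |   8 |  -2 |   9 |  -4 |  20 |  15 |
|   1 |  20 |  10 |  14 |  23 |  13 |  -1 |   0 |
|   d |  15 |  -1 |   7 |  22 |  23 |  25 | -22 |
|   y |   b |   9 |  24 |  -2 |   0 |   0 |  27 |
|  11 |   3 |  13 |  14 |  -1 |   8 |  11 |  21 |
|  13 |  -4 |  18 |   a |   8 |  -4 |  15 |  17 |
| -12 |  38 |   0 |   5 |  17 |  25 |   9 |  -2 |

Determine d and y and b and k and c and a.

d = 11, y = 24, b = -2, k = 1, c = 1, a = 17

Row 4: 15 − 1 + 7 + 22 + 23 + 25 − 22 = 69, so its missing entry is 80 − 69 = 11.
Column 1: 7 + 25 + 1 + 11 + 11 + 13 − 12 = 56, so its missing entry is 80 − 56 = 24.
Row 7: 13 − 4 + 18 + 8 − 4 + 15 + 17 = 63, so its missing entry is 80 − 63 = 17.
Column 4: -2 + 14 + 7 + 24 + 14 + 17 + 5 = 79, so its missing entry is 80 − 79 = 1.
Row 1: 7 + 23 + 1 + 4 + 19 + 1 + 24 = 79, so its missing entry is 80 − 79 = 1.
Row 5: 24 + 9 + 24 − 2 + 0 + 0 + 27 = 82, so its missing entry is 80 − 82 = -2.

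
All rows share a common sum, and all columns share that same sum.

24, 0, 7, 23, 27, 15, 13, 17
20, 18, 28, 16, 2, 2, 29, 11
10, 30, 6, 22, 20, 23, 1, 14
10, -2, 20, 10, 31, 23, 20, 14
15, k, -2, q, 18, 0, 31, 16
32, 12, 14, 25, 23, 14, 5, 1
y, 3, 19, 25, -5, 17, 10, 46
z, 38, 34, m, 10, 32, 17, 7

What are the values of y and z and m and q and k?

y = 11, z = 4, m = -16, q = 21, k = 27

Rows 1 and 2 both sum to 126, so that's the common total.
The known cells in row 7 total 115, leaving 126 − 115 = 11 for the blank.
The known cells in column 1 total 122, leaving 126 − 122 = 4 for the blank.
The known cells in row 8 total 142, leaving 126 − 142 = -16 for the blank.
The known cells in column 4 total 105, leaving 126 − 105 = 21 for the blank.
The known cells in row 5 total 99, leaving 126 − 99 = 27 for the blank.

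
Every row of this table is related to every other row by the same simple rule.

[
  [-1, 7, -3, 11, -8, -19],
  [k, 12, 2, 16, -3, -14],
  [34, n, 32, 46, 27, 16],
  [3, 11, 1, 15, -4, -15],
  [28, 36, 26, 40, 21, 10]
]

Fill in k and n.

The difference between any two rows is the same in every column — this is an addition table with the headers hidden.
Row 2 minus row 1 is 16 − 11 = 5, so its entry in column 1 is -1 + 5 = 4.
Row 3 minus row 1 is 46 − 11 = 35, so its entry in column 2 is 7 + 35 = 42.

k = 4, n = 42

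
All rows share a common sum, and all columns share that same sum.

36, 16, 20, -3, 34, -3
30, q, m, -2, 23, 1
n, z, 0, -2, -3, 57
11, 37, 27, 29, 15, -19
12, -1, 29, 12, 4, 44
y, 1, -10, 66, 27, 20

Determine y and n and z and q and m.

Rows 1 and 4 both sum to 100, so that's the common total.
Column 3 has 20 + 0 + 27 + 29 − 10 = 66; the blank must be 100 − 66 = 34.
Row 2 has 30 + 34 − 2 + 23 + 1 = 86; the blank must be 100 − 86 = 14.
Column 2 has 16 + 14 + 37 − 1 + 1 = 67; the blank must be 100 − 67 = 33.
Row 3 has 33 + 0 − 2 − 3 + 57 = 85; the blank must be 100 − 85 = 15.
Row 6 has 1 − 10 + 66 + 27 + 20 = 104; the blank must be 100 − 104 = -4.

y = -4, n = 15, z = 33, q = 14, m = 34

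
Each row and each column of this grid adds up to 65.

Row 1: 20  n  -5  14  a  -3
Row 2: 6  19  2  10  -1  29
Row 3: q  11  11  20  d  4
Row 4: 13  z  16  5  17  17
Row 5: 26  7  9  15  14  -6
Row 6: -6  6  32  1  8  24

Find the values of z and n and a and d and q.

z = -3, n = 25, a = 14, d = 13, q = 6

Row 4: 13 + 16 + 5 + 17 + 17 = 68, so its missing entry is 65 − 68 = -3.
Column 2: 19 + 11 − 3 + 7 + 6 = 40, so its missing entry is 65 − 40 = 25.
Row 1: 20 + 25 − 5 + 14 − 3 = 51, so its missing entry is 65 − 51 = 14.
Column 5: 14 − 1 + 17 + 14 + 8 = 52, so its missing entry is 65 − 52 = 13.
Row 3: 11 + 11 + 20 + 13 + 4 = 59, so its missing entry is 65 − 59 = 6.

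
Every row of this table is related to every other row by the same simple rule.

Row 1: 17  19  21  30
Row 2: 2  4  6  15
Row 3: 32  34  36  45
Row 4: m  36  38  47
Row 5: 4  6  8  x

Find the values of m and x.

The difference between any two rows is the same in every column — this is an addition table with the headers hidden.
Row 4 minus row 1 is 38 − 21 = 17, so its entry in column 1 is 17 + 17 = 34.
Row 5 minus row 1 is 8 − 21 = -13, so its entry in column 4 is 30 + (-13) = 17.

m = 34, x = 17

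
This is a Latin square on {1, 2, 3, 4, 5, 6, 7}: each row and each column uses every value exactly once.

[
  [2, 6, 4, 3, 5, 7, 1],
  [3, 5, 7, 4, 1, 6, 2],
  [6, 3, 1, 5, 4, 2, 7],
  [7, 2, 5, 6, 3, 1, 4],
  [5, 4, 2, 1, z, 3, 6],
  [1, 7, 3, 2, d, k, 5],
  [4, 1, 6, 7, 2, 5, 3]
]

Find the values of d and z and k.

d = 6, z = 7, k = 4

For row 5, column 5: row 5 already has {1, 2, 3, 4, 5, 6}; that leaves 7.
Cell (6,5): column 5 already has {1, 2, 3, 4, 5, 7} → 6.
Cell (6,6): row 6 already has {1, 2, 3, 5, 6, 7} → 4.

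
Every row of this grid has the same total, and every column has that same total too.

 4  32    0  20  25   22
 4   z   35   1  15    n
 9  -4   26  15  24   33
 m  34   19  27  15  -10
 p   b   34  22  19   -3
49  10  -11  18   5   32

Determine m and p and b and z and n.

Rows 1 and 3 both sum to 103, so that's the common total.
Column 6 has 22 + 33 − 10 − 3 + 32 = 74; the blank must be 103 − 74 = 29.
Row 2 has 4 + 35 + 1 + 15 + 29 = 84; the blank must be 103 − 84 = 19.
Row 4 has 34 + 19 + 27 + 15 − 10 = 85; the blank must be 103 − 85 = 18.
Column 1 has 4 + 4 + 9 + 18 + 49 = 84; the blank must be 103 − 84 = 19.
Row 5 has 19 + 34 + 22 + 19 − 3 = 91; the blank must be 103 − 91 = 12.

m = 18, p = 19, b = 12, z = 19, n = 29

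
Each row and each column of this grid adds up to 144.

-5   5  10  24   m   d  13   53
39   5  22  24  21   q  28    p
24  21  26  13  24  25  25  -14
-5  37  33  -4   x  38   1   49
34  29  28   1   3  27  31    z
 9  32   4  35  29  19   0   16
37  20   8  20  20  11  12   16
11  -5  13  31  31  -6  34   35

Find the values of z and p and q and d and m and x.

z = -9, p = -2, q = 7, d = 23, m = 21, x = -5

Row 4: -5 + 37 + 33 − 4 + 38 + 1 + 49 = 149, so its missing entry is 144 − 149 = -5.
Column 5: 21 + 24 − 5 + 3 + 29 + 20 + 31 = 123, so its missing entry is 144 − 123 = 21.
Row 1: -5 + 5 + 10 + 24 + 21 + 13 + 53 = 121, so its missing entry is 144 − 121 = 23.
Column 6: 23 + 25 + 38 + 27 + 19 + 11 − 6 = 137, so its missing entry is 144 − 137 = 7.
Row 2: 39 + 5 + 22 + 24 + 21 + 7 + 28 = 146, so its missing entry is 144 − 146 = -2.
Row 5: 34 + 29 + 28 + 1 + 3 + 27 + 31 = 153, so its missing entry is 144 − 153 = -9.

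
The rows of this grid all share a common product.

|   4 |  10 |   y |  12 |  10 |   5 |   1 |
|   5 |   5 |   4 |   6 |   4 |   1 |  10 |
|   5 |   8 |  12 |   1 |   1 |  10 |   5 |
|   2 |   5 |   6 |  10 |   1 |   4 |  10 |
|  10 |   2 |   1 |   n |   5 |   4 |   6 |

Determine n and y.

n = 10, y = 1

Rows 2 and 4 each multiply to 24000, so every row has product 24000.
Row 5: 10×2×1×5×4×6 = 2400, so the missing entry is 24000 ÷ 2400 = 10.
Row 1: 4×10×12×10×5×1 = 24000, so the missing entry is 24000 ÷ 24000 = 1.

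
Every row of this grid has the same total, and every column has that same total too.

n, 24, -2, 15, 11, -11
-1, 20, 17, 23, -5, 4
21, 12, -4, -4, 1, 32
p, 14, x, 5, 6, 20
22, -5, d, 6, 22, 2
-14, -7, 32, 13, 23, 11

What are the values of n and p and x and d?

Rows 2 and 3 both sum to 58, so that's the common total.
The known cells in row 5 total 47, leaving 58 − 47 = 11 for the blank.
The known cells in column 3 total 54, leaving 58 − 54 = 4 for the blank.
The known cells in row 4 total 49, leaving 58 − 49 = 9 for the blank.
The known cells in row 1 total 37, leaving 58 − 37 = 21 for the blank.

n = 21, p = 9, x = 4, d = 11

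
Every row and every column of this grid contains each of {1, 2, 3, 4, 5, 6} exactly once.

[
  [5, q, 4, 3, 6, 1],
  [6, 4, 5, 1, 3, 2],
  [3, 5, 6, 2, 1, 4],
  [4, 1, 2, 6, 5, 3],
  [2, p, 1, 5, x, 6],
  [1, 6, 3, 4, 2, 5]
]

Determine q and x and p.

For row 1, column 2: row 1 already has {1, 3, 4, 5, 6}; that leaves 2.
At (row 5, col 2): column 2 already has {1, 2, 4, 5, 6}, so the value is 3.
For row 5, column 5: row 5 already has {1, 2, 3, 5, 6}; that leaves 4.

q = 2, x = 4, p = 3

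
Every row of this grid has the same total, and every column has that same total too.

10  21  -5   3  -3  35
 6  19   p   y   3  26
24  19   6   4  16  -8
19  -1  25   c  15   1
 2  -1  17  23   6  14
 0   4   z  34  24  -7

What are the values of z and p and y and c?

z = 6, p = 12, y = -5, c = 2

Rows 1 and 3 both sum to 61, so that's the common total.
The known cells in row 4 total 59, leaving 61 − 59 = 2 for the blank.
The known cells in column 4 total 66, leaving 61 − 66 = -5 for the blank.
The known cells in row 2 total 49, leaving 61 − 49 = 12 for the blank.
The known cells in row 6 total 55, leaving 61 − 55 = 6 for the blank.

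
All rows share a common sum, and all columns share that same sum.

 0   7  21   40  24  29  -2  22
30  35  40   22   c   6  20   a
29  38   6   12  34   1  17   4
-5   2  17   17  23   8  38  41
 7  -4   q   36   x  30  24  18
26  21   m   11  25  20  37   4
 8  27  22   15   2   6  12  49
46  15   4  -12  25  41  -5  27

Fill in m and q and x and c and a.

m = -3, q = 34, x = -4, c = 12, a = -24

Rows 1 and 3 both sum to 141, so that's the common total.
Column 8 has 22 + 4 + 41 + 18 + 4 + 49 + 27 = 165; the blank must be 141 − 165 = -24.
Row 2 has 30 + 35 + 40 + 22 + 6 + 20 − 24 = 129; the blank must be 141 − 129 = 12.
Column 5 has 24 + 12 + 34 + 23 + 25 + 2 + 25 = 145; the blank must be 141 − 145 = -4.
Row 5 has 7 − 4 + 36 − 4 + 30 + 24 + 18 = 107; the blank must be 141 − 107 = 34.
Row 6 has 26 + 21 + 11 + 25 + 20 + 37 + 4 = 144; the blank must be 141 − 144 = -3.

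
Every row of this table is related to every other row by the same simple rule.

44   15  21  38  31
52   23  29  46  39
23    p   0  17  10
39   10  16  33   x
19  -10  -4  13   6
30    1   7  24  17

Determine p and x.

p = -6, x = 26

The difference between any two rows is the same in every column — this is an addition table with the headers hidden.
Row 3 minus row 1 is 0 − 21 = -21, so its entry in column 2 is 15 + (-21) = -6.
Row 4 minus row 1 is 16 − 21 = -5, so its entry in column 5 is 31 + (-5) = 26.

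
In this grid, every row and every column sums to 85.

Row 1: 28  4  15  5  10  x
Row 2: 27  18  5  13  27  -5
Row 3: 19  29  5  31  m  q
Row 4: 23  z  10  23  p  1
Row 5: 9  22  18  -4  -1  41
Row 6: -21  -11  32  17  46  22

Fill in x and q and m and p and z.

x = 23, q = 3, m = -2, p = 5, z = 23

The known cells in column 2 total 62, leaving 85 − 62 = 23 for the blank.
The known cells in row 4 total 80, leaving 85 − 80 = 5 for the blank.
The known cells in column 5 total 87, leaving 85 − 87 = -2 for the blank.
The known cells in row 1 total 62, leaving 85 − 62 = 23 for the blank.
The known cells in row 3 total 82, leaving 85 − 82 = 3 for the blank.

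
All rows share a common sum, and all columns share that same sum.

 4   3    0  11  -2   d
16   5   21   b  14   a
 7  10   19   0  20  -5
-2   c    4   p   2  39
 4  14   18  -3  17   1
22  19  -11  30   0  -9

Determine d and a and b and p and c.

d = 35, a = -10, b = 5, p = 8, c = 0

Rows 3 and 5 both sum to 51, so that's the common total.
The known cells in column 2 total 51, leaving 51 − 51 = 0 for the blank.
The known cells in row 4 total 43, leaving 51 − 43 = 8 for the blank.
The known cells in row 1 total 16, leaving 51 − 16 = 35 for the blank.
The known cells in column 6 total 61, leaving 51 − 61 = -10 for the blank.
The known cells in row 2 total 46, leaving 51 − 46 = 5 for the blank.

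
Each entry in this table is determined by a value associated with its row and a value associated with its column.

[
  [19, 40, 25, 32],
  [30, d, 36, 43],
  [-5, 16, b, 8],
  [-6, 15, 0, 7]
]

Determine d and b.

d = 51, b = 1

The difference between any two rows is the same in every column — this is an addition table with the headers hidden.
Row 2 minus row 1 is 43 − 32 = 11, so its entry in column 2 is 40 + 11 = 51.
Row 3 minus row 1 is 8 − 32 = -24, so its entry in column 3 is 25 + (-24) = 1.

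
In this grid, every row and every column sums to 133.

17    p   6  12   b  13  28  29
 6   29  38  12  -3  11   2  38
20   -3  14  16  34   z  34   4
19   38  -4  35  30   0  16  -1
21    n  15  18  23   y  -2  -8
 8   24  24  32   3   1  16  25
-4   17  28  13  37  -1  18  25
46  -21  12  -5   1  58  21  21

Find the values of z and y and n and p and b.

z = 14, y = 37, n = 29, p = 20, b = 8

Column 5 has -3 + 34 + 30 + 23 + 3 + 37 + 1 = 125; the blank must be 133 − 125 = 8.
Row 1 has 17 + 6 + 12 + 8 + 13 + 28 + 29 = 113; the blank must be 133 − 113 = 20.
Row 3 has 20 − 3 + 14 + 16 + 34 + 34 + 4 = 119; the blank must be 133 − 119 = 14.
Column 6 has 13 + 11 + 14 + 0 + 1 − 1 + 58 = 96; the blank must be 133 − 96 = 37.
Row 5 has 21 + 15 + 18 + 23 + 37 − 2 − 8 = 104; the blank must be 133 − 104 = 29.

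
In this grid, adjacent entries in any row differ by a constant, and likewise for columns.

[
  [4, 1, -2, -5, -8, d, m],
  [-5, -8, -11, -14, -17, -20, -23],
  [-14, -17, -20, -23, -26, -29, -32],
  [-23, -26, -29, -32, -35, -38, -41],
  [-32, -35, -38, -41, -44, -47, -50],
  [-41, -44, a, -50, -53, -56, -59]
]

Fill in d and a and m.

d = -11, a = -47, m = -14

Along each row the entries change by -3 per step; down each column they change by -9.
Row 1: from 4 at column 1, stepping by -3 to column 6 gives -11.
Row 6: from -41 at column 1, stepping by -3 to column 3 gives -47.
Row 1: from 4 at column 1, stepping by -3 to column 7 gives -14.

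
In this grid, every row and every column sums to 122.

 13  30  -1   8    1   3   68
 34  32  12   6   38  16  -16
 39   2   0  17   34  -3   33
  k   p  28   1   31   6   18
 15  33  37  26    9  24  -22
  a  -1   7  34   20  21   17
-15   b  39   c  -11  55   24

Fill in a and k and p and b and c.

The known cells in row 6 total 98, leaving 122 − 98 = 24 for the blank.
The known cells in column 1 total 110, leaving 122 − 110 = 12 for the blank.
The known cells in row 4 total 96, leaving 122 − 96 = 26 for the blank.
The known cells in column 2 total 122, leaving 122 − 122 = 0 for the blank.
The known cells in row 7 total 92, leaving 122 − 92 = 30 for the blank.

a = 24, k = 12, p = 26, b = 0, c = 30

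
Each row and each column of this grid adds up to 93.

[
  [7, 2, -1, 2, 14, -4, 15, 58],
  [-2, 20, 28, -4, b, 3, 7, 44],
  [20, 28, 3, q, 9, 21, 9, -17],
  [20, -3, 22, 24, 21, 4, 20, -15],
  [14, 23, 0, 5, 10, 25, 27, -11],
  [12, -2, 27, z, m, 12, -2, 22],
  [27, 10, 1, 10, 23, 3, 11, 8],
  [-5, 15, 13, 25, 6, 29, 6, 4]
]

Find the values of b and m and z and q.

Row 3 has 20 + 28 + 3 + 9 + 21 + 9 − 17 = 73; the blank must be 93 − 73 = 20.
Column 4 has 2 − 4 + 20 + 24 + 5 + 10 + 25 = 82; the blank must be 93 − 82 = 11.
Row 6 has 12 − 2 + 27 + 11 + 12 − 2 + 22 = 80; the blank must be 93 − 80 = 13.
Row 2 has -2 + 20 + 28 − 4 + 3 + 7 + 44 = 96; the blank must be 93 − 96 = -3.

b = -3, m = 13, z = 11, q = 20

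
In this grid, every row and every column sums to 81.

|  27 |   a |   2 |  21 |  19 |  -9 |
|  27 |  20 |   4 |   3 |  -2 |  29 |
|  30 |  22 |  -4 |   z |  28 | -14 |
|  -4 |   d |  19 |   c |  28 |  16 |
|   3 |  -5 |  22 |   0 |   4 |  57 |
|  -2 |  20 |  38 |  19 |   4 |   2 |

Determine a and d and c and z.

The known cells in row 1 total 60, leaving 81 − 60 = 21 for the blank.
The known cells in row 3 total 62, leaving 81 − 62 = 19 for the blank.
The known cells in column 4 total 62, leaving 81 − 62 = 19 for the blank.
The known cells in row 4 total 78, leaving 81 − 78 = 3 for the blank.

a = 21, d = 3, c = 19, z = 19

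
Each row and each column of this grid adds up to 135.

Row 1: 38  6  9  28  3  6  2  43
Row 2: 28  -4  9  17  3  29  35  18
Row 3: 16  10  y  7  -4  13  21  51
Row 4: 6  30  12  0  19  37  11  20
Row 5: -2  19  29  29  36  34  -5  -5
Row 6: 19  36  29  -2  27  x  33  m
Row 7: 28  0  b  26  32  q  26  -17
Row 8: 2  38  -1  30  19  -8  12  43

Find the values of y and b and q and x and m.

y = 21, b = 27, q = 13, x = 11, m = -18

Column 8: 43 + 18 + 51 + 20 − 5 − 17 + 43 = 153, so its missing entry is 135 − 153 = -18.
Row 6: 19 + 36 + 29 − 2 + 27 + 33 − 18 = 124, so its missing entry is 135 − 124 = 11.
Column 6: 6 + 29 + 13 + 37 + 34 + 11 − 8 = 122, so its missing entry is 135 − 122 = 13.
Row 7: 28 + 0 + 26 + 32 + 13 + 26 − 17 = 108, so its missing entry is 135 − 108 = 27.
Row 3: 16 + 10 + 7 − 4 + 13 + 21 + 51 = 114, so its missing entry is 135 − 114 = 21.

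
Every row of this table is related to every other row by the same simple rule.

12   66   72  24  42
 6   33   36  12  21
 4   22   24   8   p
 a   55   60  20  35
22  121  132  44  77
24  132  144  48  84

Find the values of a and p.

a = 10, p = 14

Each row is a constant multiple of every other row — this is a multiplication table with the headers hidden.
Row 4 is 55/66 = 5/6 times row 1, so its entry in column 1 is 12 × 5/6 = 10.
Row 3 is 22/66 = 1/3 times row 1, so its entry in column 5 is 42 × 1/3 = 14.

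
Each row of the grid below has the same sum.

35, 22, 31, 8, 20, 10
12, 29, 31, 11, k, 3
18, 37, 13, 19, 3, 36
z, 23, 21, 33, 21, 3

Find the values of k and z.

Row 1 sums to 126 and so does row 3; that's the common total.
In row 2 the known cells total 86, leaving 126 − 86 = 40.
In row 4 the known cells total 101, leaving 126 − 101 = 25.

k = 40, z = 25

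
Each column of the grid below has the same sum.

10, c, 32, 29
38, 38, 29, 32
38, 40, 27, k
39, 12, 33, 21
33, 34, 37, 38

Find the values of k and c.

k = 38, c = 34

The complete columns each total 158.
Column 4 is missing 158 − 120 = 38 (since 29 + 32 + 21 + 38 = 120).
Column 2 is missing 158 − 124 = 34 (since 38 + 40 + 12 + 34 = 124).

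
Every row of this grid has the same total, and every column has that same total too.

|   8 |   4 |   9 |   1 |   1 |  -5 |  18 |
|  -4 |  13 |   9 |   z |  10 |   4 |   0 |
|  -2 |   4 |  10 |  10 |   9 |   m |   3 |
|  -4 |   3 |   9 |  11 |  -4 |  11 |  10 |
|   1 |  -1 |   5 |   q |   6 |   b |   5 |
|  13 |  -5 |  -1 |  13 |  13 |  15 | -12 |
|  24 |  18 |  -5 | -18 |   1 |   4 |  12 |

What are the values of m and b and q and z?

m = 2, b = 5, q = 15, z = 4

Rows 1 and 4 both sum to 36, so that's the common total.
Row 3: -2 + 4 + 10 + 10 + 9 + 3 = 34, so its missing entry is 36 − 34 = 2.
Column 6: -5 + 4 + 2 + 11 + 15 + 4 = 31, so its missing entry is 36 − 31 = 5.
Row 2: -4 + 13 + 9 + 10 + 4 + 0 = 32, so its missing entry is 36 − 32 = 4.
Row 5: 1 − 1 + 5 + 6 + 5 + 5 = 21, so its missing entry is 36 − 21 = 15.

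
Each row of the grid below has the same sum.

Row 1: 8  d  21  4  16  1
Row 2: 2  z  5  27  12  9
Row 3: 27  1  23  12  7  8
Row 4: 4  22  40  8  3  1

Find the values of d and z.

Rows 3 and 4 both add up to 78, so every row sums to 78.
Row 1: 8 + 21 + 4 + 16 + 1 = 50, so the missing entry is 78 − 50 = 28.
Row 2: 2 + 5 + 27 + 12 + 9 = 55, so the missing entry is 78 − 55 = 23.

d = 28, z = 23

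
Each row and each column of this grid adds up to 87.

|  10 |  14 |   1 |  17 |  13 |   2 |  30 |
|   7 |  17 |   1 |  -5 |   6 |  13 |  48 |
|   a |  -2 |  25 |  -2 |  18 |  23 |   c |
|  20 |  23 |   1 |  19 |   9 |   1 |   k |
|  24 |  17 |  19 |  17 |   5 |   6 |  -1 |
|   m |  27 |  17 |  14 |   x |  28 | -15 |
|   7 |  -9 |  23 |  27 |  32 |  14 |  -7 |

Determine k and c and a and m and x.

k = 14, c = 18, a = 7, m = 12, x = 4

The known cells in column 5 total 83, leaving 87 − 83 = 4 for the blank.
The known cells in row 6 total 75, leaving 87 − 75 = 12 for the blank.
The known cells in column 1 total 80, leaving 87 − 80 = 7 for the blank.
The known cells in row 3 total 69, leaving 87 − 69 = 18 for the blank.
The known cells in row 4 total 73, leaving 87 − 73 = 14 for the blank.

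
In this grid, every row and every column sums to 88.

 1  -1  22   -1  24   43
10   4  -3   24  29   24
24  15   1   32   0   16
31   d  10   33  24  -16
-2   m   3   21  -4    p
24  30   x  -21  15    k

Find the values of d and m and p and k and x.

d = 6, m = 34, p = 36, k = -15, x = 55

The known cells in row 4 total 82, leaving 88 − 82 = 6 for the blank.
The known cells in column 2 total 54, leaving 88 − 54 = 34 for the blank.
The known cells in row 5 total 52, leaving 88 − 52 = 36 for the blank.
The known cells in column 6 total 103, leaving 88 − 103 = -15 for the blank.
The known cells in row 6 total 33, leaving 88 − 33 = 55 for the blank.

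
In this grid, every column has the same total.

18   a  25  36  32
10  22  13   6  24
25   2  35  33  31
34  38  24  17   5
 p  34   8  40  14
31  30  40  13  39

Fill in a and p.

a = 19, p = 27

Columns 3 and 5 both add up to 145, so every column sums to 145.
Column 2: 22 + 2 + 38 + 34 + 30 = 126, so the missing entry is 145 − 126 = 19.
Column 1: 18 + 10 + 25 + 34 + 31 = 118, so the missing entry is 145 − 118 = 27.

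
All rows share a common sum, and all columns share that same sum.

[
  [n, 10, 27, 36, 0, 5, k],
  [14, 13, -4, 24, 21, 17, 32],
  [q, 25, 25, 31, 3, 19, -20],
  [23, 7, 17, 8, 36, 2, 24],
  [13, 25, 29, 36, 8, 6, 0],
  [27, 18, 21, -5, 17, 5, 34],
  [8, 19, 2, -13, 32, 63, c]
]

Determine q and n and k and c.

q = 34, n = -2, k = 41, c = 6

Rows 2 and 4 both sum to 117, so that's the common total.
Row 7 has 8 + 19 + 2 − 13 + 32 + 63 = 111; the blank must be 117 − 111 = 6.
Row 3 has 25 + 25 + 31 + 3 + 19 − 20 = 83; the blank must be 117 − 83 = 34.
Column 7 has 32 − 20 + 24 + 0 + 34 + 6 = 76; the blank must be 117 − 76 = 41.
Row 1 has 10 + 27 + 36 + 0 + 5 + 41 = 119; the blank must be 117 − 119 = -2.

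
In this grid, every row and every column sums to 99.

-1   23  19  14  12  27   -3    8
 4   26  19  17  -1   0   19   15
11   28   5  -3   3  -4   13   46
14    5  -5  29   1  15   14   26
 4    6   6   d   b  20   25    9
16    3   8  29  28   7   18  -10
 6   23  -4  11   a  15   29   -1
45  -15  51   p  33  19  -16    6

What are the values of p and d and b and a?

Row 7: 6 + 23 − 4 + 11 + 15 + 29 − 1 = 79, so its missing entry is 99 − 79 = 20.
Column 5: 12 − 1 + 3 + 1 + 28 + 20 + 33 = 96, so its missing entry is 99 − 96 = 3.
Row 5: 4 + 6 + 6 + 3 + 20 + 25 + 9 = 73, so its missing entry is 99 − 73 = 26.
Row 8: 45 − 15 + 51 + 33 + 19 − 16 + 6 = 123, so its missing entry is 99 − 123 = -24.

p = -24, d = 26, b = 3, a = 20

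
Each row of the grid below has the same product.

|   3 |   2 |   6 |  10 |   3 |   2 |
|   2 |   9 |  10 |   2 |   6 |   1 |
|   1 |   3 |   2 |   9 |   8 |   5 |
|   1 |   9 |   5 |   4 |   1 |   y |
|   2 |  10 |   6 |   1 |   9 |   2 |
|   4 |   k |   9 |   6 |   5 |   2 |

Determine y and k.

Rows 2 and 3 each multiply to 2160, so every row has product 2160.
Row 4: 1×9×5×4×1 = 180, so the missing entry is 2160 ÷ 180 = 12.
Row 6: 4×9×6×5×2 = 2160, so the missing entry is 2160 ÷ 2160 = 1.

y = 12, k = 1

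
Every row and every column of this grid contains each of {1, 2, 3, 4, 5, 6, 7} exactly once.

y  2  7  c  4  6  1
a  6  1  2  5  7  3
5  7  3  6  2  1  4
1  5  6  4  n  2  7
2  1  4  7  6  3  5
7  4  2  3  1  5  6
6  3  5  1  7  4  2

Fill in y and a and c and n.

y = 3, a = 4, c = 5, n = 3

For row 2, column 1: row 2 already has {1, 2, 3, 5, 6, 7}; that leaves 4.
Cell (1,4): column 4 already has {1, 2, 3, 4, 6, 7} → 5.
At (row 4, col 5): row 4 already has {1, 2, 4, 5, 6, 7}, so the value is 3.
Cell (1,1): row 1 already has {1, 2, 4, 5, 6, 7} → 3.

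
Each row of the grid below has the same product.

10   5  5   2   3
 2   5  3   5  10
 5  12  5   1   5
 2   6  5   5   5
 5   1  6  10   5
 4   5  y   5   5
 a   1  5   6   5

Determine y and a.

y = 3, a = 10

Rows 3 and 4 each multiply to 1500, so every row has product 1500.
Row 6: 4×5×5×5 = 500, so the missing entry is 1500 ÷ 500 = 3.
Row 7: 1×5×6×5 = 150, so the missing entry is 1500 ÷ 150 = 10.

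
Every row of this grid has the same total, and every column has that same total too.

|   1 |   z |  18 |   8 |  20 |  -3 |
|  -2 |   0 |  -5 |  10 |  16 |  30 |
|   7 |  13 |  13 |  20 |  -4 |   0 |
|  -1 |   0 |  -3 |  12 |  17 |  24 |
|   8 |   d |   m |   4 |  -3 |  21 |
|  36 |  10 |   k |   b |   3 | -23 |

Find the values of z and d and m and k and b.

Rows 2 and 3 both sum to 49, so that's the common total.
Row 1 has 1 + 18 + 8 + 20 − 3 = 44; the blank must be 49 − 44 = 5.
Column 4 has 8 + 10 + 20 + 12 + 4 = 54; the blank must be 49 − 54 = -5.
Column 2 has 5 + 0 + 13 + 0 + 10 = 28; the blank must be 49 − 28 = 21.
Row 5 has 8 + 21 + 4 − 3 + 21 = 51; the blank must be 49 − 51 = -2.
Row 6 has 36 + 10 − 5 + 3 − 23 = 21; the blank must be 49 − 21 = 28.

z = 5, d = 21, m = -2, k = 28, b = -5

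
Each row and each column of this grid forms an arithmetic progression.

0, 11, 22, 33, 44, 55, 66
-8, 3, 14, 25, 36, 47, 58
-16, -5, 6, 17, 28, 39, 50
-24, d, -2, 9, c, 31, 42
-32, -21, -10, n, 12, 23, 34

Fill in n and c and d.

n = 1, c = 20, d = -13

Along each row the entries change by 11 per step; down each column they change by -8.
Row 5: from -32 at column 1, stepping by 11 to column 4 gives 1.
Row 4: from -24 at column 1, stepping by 11 to column 5 gives 20.
Row 4: from -24 at column 1, stepping by 11 to column 2 gives -13.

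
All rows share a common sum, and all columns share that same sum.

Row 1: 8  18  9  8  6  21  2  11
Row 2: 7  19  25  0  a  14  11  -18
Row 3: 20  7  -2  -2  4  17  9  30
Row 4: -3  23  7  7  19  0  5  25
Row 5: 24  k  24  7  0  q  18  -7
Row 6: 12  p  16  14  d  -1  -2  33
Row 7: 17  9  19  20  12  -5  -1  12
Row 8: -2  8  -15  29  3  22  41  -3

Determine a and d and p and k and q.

Rows 1 and 3 both sum to 83, so that's the common total.
Row 2 has 7 + 19 + 25 + 0 + 14 + 11 − 18 = 58; the blank must be 83 − 58 = 25.
Column 5 has 6 + 25 + 4 + 19 + 0 + 12 + 3 = 69; the blank must be 83 − 69 = 14.
Row 6 has 12 + 16 + 14 + 14 − 1 − 2 + 33 = 86; the blank must be 83 − 86 = -3.
Column 6 has 21 + 14 + 17 + 0 − 1 − 5 + 22 = 68; the blank must be 83 − 68 = 15.
Row 5 has 24 + 24 + 7 + 0 + 15 + 18 − 7 = 81; the blank must be 83 − 81 = 2.

a = 25, d = 14, p = -3, k = 2, q = 15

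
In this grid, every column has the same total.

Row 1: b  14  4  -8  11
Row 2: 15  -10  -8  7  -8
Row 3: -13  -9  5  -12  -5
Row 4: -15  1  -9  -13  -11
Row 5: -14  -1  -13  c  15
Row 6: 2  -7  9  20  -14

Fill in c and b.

c = -6, b = 13

Column 2 sums to -12 and so does column 5; that's the common total.
In column 4 the known cells total -6, leaving -12 − (-6) = -6.
In column 1 the known cells total -25, leaving -12 − (-25) = 13.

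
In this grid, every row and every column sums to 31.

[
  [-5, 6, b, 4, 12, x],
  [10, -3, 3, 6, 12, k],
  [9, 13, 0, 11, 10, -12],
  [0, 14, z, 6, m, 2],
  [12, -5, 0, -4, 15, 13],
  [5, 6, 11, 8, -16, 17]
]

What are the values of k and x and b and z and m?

k = 3, x = 8, b = 6, z = 11, m = -2

Column 5: 12 + 12 + 10 + 15 − 16 = 33, so its missing entry is 31 − 33 = -2.
Row 2: 10 − 3 + 3 + 6 + 12 = 28, so its missing entry is 31 − 28 = 3.
Column 6: 3 − 12 + 2 + 13 + 17 = 23, so its missing entry is 31 − 23 = 8.
Row 1: -5 + 6 + 4 + 12 + 8 = 25, so its missing entry is 31 − 25 = 6.
Row 4: 0 + 14 + 6 − 2 + 2 = 20, so its missing entry is 31 − 20 = 11.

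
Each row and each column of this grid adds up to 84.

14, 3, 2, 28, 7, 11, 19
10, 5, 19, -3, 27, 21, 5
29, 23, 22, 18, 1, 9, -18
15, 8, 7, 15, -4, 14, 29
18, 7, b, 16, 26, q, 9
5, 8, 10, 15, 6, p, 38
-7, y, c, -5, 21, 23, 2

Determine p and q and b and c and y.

Row 6: 5 + 8 + 10 + 15 + 6 + 38 = 82, so its missing entry is 84 − 82 = 2.
Column 2: 3 + 5 + 23 + 8 + 7 + 8 = 54, so its missing entry is 84 − 54 = 30.
Row 7: -7 + 30 − 5 + 21 + 23 + 2 = 64, so its missing entry is 84 − 64 = 20.
Column 3: 2 + 19 + 22 + 7 + 10 + 20 = 80, so its missing entry is 84 − 80 = 4.
Row 5: 18 + 7 + 4 + 16 + 26 + 9 = 80, so its missing entry is 84 − 80 = 4.

p = 2, q = 4, b = 4, c = 20, y = 30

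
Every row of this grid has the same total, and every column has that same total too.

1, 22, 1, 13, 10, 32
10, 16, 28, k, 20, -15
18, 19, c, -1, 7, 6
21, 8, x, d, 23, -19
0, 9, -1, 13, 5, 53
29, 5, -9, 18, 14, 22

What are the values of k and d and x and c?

Rows 1 and 5 both sum to 79, so that's the common total.
Row 2: 10 + 16 + 28 + 20 − 15 = 59, so its missing entry is 79 − 59 = 20.
Column 4: 13 + 20 − 1 + 13 + 18 = 63, so its missing entry is 79 − 63 = 16.
Row 4: 21 + 8 + 16 + 23 − 19 = 49, so its missing entry is 79 − 49 = 30.
Row 3: 18 + 19 − 1 + 7 + 6 = 49, so its missing entry is 79 − 49 = 30.

k = 20, d = 16, x = 30, c = 30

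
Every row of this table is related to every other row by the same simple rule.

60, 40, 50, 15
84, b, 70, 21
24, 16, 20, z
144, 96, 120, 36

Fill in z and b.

z = 6, b = 56

Each row is a constant multiple of every other row — this is a multiplication table with the headers hidden.
Row 3 is 20/50 = 2/5 times row 1, so its entry in column 4 is 15 × 2/5 = 6.
Row 2 is 70/50 = 7/5 times row 1, so its entry in column 2 is 40 × 7/5 = 56.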